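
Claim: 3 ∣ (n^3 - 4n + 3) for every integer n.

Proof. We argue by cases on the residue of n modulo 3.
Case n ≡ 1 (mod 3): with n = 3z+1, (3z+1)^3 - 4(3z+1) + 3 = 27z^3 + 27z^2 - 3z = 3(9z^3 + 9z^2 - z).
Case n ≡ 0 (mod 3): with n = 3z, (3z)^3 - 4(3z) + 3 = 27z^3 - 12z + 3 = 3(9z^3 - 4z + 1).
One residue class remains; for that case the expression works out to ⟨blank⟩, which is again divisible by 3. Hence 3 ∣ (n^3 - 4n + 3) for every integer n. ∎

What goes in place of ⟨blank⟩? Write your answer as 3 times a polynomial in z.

3(9z^3 + 18z^2 + 8z + 1)

The residues treated are {1, 0}, so the missing case is n ≡ 2 (mod 3); write n = 3z+2.
Then (3z+2)^3 - 4(3z+2) + 3 = 27z^3 + 54z^2 + 24z + 3 = 3(9z^3 + 18z^2 + 8z + 1).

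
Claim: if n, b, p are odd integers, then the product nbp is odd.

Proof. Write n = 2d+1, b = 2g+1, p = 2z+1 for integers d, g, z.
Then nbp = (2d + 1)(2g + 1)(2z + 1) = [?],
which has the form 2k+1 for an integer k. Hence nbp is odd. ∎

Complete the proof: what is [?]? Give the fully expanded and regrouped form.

Expanding: (2d + 1)(2g + 1)(2z + 1) = 8dgz + 4dg + 4dz + 2d + 4gz + 2g + 2z + 1.
Every term except the constant is even, so this is 2(4dgz + 2dg + 2dz + d + 2gz + g + z) + 1,
and 4dgz + 2dg + 2dz + d + 2gz + g + z ∈ ℤ gives the required form.

2(4dgz + 2dg + 2dz + d + 2gz + g + z) + 1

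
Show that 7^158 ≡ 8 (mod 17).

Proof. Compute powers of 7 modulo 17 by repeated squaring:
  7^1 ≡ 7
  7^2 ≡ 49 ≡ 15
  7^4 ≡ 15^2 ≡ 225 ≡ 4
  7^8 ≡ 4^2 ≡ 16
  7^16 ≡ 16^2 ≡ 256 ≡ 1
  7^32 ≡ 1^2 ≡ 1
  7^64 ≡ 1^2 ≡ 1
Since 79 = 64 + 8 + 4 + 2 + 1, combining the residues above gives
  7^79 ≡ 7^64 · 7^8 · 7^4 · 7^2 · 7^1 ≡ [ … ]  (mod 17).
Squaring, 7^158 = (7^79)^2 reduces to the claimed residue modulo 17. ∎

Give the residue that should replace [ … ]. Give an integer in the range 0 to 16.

5

7^64 · 7^8 · 7^4 · 7^2 · 7^1 ≡ 1 · 16 · 4 · 15 · 7 = 6720.
6720 mod 17 = 5, so 7^79 ≡ 5 (mod 17).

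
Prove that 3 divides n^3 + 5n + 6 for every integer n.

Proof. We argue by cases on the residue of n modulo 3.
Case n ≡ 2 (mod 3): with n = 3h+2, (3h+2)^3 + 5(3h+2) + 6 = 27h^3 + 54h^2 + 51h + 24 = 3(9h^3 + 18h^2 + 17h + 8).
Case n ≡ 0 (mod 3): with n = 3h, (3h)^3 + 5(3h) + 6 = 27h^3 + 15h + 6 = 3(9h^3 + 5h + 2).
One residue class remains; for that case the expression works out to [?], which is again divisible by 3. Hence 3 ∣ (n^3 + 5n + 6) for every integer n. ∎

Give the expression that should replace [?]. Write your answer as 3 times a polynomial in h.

Only n ≡ 1 (mod 3) is unaccounted for. Put n = 3h+1:
(3h+1)^3 + 5(3h+1) + 6 expands to 27h^3 + 27h^2 + 24h + 12,
and factoring out 3 leaves 3(9h^3 + 9h^2 + 8h + 4).

3(9h^3 + 9h^2 + 8h + 4)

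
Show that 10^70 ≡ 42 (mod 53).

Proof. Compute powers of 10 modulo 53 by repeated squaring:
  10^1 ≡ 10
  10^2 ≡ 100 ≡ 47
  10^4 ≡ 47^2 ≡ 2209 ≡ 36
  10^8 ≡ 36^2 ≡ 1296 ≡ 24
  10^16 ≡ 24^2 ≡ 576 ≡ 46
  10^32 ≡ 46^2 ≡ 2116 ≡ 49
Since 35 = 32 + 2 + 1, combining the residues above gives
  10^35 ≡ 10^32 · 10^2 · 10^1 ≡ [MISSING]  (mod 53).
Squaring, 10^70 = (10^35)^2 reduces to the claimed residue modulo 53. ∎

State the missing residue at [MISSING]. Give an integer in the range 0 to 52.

28

Multiply the listed residues: 49 · 47 · 10 = 2303 → 23030.
Reducing modulo 53: 23030 = 434·53 + 28, so 10^35 ≡ 28.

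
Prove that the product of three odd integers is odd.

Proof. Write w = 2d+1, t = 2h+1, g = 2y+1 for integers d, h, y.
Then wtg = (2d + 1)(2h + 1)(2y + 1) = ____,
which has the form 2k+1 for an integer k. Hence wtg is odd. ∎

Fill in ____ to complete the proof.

2(4dhy + 2dh + 2dy + d + 2hy + h + y) + 1

(2d + 1)(2h + 1)(2y + 1) = 8dhy + 4dh + 4dy + 2d + 4hy + 2h + 2y + 1
= 2(4dhy + 2dh + 2dy + d + 2hy + h + y) + 1.
Since 4dhy + 2dh + 2dy + d + 2hy + h + y is an integer, the product is of the form 2k+1 for an integer k.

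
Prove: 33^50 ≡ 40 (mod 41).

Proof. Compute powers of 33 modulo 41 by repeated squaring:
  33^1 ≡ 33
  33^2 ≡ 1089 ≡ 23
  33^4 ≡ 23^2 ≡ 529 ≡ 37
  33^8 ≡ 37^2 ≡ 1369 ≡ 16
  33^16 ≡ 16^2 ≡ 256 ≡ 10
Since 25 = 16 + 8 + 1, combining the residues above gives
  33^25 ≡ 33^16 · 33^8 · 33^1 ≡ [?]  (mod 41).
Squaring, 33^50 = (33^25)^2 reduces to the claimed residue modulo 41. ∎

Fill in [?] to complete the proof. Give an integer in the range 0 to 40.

32

Multiply the listed residues: 10 · 16 · 33 = 160 → 5280.
Reducing modulo 41: 5280 = 128·41 + 32, so 33^25 ≡ 32.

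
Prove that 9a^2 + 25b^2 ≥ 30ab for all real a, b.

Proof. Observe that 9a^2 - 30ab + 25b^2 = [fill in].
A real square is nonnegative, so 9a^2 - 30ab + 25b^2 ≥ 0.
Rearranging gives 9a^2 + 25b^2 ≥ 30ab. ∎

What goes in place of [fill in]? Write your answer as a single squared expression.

(3a - 5b)^2

The leading and trailing coefficients are 3^2 and 5^2, and 30 = 2·3·5, so the trinomial is (3a - 5b)^2.
Hence 9a^2 - 30ab + 25b^2 ≥ 0.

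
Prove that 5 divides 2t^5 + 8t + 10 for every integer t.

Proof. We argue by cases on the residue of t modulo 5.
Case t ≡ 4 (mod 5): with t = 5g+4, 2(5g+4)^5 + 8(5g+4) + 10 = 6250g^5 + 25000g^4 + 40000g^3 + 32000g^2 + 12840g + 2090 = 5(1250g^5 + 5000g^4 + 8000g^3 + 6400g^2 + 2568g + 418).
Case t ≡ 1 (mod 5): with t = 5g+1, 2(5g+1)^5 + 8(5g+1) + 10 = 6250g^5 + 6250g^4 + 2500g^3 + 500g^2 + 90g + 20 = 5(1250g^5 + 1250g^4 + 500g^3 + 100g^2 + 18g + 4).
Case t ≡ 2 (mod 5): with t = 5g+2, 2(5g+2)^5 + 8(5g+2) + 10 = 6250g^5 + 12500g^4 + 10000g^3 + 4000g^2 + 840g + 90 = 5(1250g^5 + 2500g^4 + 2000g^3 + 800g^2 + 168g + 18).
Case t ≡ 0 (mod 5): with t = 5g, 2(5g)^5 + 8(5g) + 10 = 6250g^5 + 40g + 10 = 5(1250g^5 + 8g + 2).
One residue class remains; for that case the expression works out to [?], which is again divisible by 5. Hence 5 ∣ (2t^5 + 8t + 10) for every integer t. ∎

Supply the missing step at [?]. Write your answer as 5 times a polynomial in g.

Only t ≡ 3 (mod 5) is unaccounted for. Put t = 5g+3:
2(5g+3)^5 + 8(5g+3) + 10 expands to 6250g^5 + 18750g^4 + 22500g^3 + 13500g^2 + 4090g + 520,
and factoring out 5 leaves 5(1250g^5 + 3750g^4 + 4500g^3 + 2700g^2 + 818g + 104).

5(1250g^5 + 3750g^4 + 4500g^3 + 2700g^2 + 818g + 104)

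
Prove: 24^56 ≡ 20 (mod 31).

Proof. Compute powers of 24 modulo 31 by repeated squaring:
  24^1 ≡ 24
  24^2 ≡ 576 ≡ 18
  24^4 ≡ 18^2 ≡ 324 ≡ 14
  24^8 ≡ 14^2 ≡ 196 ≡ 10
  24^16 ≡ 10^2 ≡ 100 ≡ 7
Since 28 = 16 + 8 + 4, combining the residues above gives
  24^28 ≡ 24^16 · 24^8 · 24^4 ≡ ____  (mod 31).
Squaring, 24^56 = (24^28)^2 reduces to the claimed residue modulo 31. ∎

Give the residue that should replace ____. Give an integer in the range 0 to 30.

Multiply the listed residues: 7 · 10 · 14 = 70 → 980.
Reducing modulo 31: 980 = 31·31 + 19, so 24^28 ≡ 19.

19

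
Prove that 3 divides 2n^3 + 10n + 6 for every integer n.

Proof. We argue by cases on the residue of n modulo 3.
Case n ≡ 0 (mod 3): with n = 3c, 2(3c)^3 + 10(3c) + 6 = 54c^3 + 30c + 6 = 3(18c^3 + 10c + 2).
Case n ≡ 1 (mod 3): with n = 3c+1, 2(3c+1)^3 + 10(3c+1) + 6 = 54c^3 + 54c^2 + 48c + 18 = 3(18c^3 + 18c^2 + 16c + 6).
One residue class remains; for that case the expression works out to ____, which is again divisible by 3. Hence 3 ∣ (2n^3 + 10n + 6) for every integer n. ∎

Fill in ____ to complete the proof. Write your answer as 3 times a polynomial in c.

Only n ≡ 2 (mod 3) is unaccounted for. Put n = 3c+2:
2(3c+2)^3 + 10(3c+2) + 6 expands to 54c^3 + 108c^2 + 102c + 42,
and factoring out 3 leaves 3(18c^3 + 36c^2 + 34c + 14).

3(18c^3 + 36c^2 + 34c + 14)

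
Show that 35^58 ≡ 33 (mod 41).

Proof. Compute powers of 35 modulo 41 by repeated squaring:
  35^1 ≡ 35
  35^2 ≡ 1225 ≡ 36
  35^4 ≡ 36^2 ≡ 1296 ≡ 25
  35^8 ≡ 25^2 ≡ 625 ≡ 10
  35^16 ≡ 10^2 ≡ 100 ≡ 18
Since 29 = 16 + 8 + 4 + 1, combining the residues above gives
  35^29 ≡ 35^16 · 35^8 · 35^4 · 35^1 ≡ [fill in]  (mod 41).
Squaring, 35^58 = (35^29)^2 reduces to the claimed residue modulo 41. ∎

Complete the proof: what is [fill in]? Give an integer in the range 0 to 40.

Multiply the listed residues: 18 · 10 · 25 · 35 = 180 → 4500 → 157500.
Reducing modulo 41: 157500 = 3841·41 + 19, so 35^29 ≡ 19.

19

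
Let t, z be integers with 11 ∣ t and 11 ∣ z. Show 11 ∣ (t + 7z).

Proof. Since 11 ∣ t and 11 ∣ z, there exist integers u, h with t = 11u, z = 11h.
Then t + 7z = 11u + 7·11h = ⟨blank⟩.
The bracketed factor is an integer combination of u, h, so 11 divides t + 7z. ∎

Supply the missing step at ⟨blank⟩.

11(7h + u)

Pull the common 11 out of every term: 11u + 7·11h = 11(7h + u).
7h + u is an integer, which exhibits the divisibility.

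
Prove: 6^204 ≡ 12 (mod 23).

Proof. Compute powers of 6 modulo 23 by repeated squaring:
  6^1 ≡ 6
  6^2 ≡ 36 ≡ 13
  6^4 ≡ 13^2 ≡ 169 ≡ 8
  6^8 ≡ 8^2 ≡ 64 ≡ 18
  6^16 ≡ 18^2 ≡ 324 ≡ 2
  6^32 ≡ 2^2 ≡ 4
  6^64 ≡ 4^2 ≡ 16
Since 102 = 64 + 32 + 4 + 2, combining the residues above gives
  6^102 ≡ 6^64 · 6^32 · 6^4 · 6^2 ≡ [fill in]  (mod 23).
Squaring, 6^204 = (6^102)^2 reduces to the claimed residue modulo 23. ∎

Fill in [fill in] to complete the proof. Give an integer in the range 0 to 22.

9

Multiply the listed residues: 16 · 4 · 8 · 13 = 64 → 512 → 6656.
Reducing modulo 23: 6656 = 289·23 + 9, so 6^102 ≡ 9.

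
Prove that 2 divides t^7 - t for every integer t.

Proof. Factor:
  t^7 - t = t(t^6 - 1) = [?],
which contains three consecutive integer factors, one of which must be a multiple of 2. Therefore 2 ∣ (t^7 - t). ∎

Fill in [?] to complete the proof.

(t - 1)t(t + 1)(t^4 + t^2 + 1)

t^6 - 1 = (t^2 - 1)(t^4 + t^2 + 1), and t^2 - 1 = (t-1)(t+1).
So t(t^6 - 1) = (t - 1)t(t + 1)(t^4 + t^2 + 1).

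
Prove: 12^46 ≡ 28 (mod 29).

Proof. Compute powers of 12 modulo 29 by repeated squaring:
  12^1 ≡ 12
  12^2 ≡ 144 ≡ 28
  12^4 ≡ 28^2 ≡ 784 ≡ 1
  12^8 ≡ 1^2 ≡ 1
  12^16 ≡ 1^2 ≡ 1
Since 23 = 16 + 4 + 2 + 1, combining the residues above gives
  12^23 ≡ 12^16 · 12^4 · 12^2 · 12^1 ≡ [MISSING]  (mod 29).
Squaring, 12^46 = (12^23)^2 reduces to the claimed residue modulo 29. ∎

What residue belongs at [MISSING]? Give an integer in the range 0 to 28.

Multiply the listed residues: 1 · 1 · 28 · 12 = 1 → 28 → 336.
Reducing modulo 29: 336 = 11·29 + 17, so 12^23 ≡ 17.

17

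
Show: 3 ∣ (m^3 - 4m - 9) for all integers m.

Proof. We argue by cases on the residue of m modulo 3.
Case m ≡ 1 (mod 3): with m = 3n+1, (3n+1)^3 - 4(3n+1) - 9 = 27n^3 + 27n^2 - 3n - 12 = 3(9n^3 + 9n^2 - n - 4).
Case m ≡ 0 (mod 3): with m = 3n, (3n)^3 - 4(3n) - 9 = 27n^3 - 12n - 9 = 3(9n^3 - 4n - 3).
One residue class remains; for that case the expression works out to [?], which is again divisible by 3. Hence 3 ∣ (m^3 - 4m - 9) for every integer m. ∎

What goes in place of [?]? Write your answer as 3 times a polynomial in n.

The residues treated are {1, 0}, so the missing case is m ≡ 2 (mod 3); write m = 3n+2.
Then (3n+2)^3 - 4(3n+2) - 9 = 27n^3 + 54n^2 + 24n - 9 = 3(9n^3 + 18n^2 + 8n - 3).

3(9n^3 + 18n^2 + 8n - 3)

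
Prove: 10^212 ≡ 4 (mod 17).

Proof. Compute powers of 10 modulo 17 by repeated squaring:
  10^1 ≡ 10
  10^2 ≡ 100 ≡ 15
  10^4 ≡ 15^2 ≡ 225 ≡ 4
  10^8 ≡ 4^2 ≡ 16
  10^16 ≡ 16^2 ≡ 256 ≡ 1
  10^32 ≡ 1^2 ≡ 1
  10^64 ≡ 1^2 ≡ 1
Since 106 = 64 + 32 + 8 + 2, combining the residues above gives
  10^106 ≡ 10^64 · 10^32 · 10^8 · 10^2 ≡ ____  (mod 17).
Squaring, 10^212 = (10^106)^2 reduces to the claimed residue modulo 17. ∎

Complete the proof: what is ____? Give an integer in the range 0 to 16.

2

10^64 · 10^32 · 10^8 · 10^2 ≡ 1 · 1 · 16 · 15 = 240.
240 mod 17 = 2, so 10^106 ≡ 2 (mod 17).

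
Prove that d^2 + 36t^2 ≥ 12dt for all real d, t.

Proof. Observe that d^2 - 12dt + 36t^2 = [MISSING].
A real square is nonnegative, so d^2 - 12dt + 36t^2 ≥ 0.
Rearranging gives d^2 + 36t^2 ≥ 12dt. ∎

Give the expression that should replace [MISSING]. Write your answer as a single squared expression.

d^2 - 12dt + 36t^2 is a perfect-square trinomial: the outer terms are (d)^2 and (6t)^2, and the cross term is -2·d·6t.
So d^2 - 12dt + 36t^2 = (d - 6t)^2 ≥ 0.

(d - 6t)^2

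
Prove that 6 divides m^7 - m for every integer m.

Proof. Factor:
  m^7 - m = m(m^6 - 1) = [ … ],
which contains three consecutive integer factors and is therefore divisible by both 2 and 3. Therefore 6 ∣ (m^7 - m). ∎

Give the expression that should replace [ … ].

(m - 1)m(m + 1)(m^4 + m^2 + 1)

m^6 - 1 = (m^2 - 1)(m^4 + m^2 + 1), and m^2 - 1 = (m-1)(m+1).
So m(m^6 - 1) = (m - 1)m(m + 1)(m^4 + m^2 + 1).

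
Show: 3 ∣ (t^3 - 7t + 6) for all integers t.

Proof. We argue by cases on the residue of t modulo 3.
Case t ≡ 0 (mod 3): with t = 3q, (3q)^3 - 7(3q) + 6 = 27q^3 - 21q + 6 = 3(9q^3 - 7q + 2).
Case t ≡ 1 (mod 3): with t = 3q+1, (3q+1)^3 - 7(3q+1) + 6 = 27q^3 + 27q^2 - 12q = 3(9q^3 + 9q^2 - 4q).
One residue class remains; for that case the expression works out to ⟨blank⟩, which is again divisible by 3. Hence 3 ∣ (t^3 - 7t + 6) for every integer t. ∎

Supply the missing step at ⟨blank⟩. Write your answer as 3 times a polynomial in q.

3(9q^3 + 18q^2 + 5q)

Only t ≡ 2 (mod 3) is unaccounted for. Put t = 3q+2:
(3q+2)^3 - 7(3q+2) + 6 expands to 27q^3 + 54q^2 + 15q,
and factoring out 3 leaves 3(9q^3 + 18q^2 + 5q).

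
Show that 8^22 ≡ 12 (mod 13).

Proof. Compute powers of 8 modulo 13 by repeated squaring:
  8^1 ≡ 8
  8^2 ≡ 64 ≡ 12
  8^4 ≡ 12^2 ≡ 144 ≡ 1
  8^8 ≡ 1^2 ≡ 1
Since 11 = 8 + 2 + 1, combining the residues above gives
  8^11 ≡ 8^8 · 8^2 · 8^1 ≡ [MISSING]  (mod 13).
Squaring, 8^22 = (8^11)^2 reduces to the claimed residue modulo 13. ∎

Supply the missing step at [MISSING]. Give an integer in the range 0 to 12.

5

Multiply the listed residues: 1 · 12 · 8 = 12 → 96.
Reducing modulo 13: 96 = 7·13 + 5, so 8^11 ≡ 5.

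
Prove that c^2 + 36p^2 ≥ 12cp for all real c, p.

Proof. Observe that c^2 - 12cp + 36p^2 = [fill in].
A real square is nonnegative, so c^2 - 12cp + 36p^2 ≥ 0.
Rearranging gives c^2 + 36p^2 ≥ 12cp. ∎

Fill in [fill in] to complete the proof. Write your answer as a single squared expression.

(c - 6p)^2

The leading and trailing coefficients are 1^2 and 6^2, and 12 = 2·1·6, so the trinomial is (c - 6p)^2.
Hence c^2 - 12cp + 36p^2 ≥ 0.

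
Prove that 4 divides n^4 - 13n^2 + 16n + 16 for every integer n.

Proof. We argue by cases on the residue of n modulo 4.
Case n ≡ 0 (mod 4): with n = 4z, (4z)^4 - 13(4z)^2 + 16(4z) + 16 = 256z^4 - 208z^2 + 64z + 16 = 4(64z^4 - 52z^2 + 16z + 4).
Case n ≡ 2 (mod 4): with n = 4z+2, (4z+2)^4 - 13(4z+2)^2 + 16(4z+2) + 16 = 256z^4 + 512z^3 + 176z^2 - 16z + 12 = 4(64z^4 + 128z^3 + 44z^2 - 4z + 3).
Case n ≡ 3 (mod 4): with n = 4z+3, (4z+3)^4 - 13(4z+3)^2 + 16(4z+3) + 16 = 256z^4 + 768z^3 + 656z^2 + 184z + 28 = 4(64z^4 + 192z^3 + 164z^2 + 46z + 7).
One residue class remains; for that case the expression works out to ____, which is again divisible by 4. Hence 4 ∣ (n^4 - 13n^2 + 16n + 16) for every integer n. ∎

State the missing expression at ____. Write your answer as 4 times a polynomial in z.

Only n ≡ 1 (mod 4) is unaccounted for. Put n = 4z+1:
(4z+1)^4 - 13(4z+1)^2 + 16(4z+1) + 16 expands to 256z^4 + 256z^3 - 112z^2 - 24z + 20,
and factoring out 4 leaves 4(64z^4 + 64z^3 - 28z^2 - 6z + 5).

4(64z^4 + 64z^3 - 28z^2 - 6z + 5)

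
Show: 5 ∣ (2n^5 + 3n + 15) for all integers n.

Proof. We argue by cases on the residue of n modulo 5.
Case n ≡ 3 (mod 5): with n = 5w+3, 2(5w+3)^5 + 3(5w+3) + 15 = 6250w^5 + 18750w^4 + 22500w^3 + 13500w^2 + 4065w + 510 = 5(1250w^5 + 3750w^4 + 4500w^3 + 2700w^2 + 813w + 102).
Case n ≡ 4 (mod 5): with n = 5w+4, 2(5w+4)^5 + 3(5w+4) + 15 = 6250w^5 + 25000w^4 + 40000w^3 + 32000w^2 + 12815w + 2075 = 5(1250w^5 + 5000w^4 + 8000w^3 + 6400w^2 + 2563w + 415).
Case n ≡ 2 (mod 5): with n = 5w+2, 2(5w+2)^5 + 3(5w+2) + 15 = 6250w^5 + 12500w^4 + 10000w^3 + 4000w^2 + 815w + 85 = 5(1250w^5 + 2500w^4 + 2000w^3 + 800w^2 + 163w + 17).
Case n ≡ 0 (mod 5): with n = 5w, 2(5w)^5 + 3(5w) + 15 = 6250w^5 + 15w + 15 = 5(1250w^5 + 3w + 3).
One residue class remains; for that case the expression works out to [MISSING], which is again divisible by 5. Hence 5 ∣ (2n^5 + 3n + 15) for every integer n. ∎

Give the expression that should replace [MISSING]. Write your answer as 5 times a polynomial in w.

5(1250w^5 + 1250w^4 + 500w^3 + 100w^2 + 13w + 4)

Only n ≡ 1 (mod 5) is unaccounted for. Put n = 5w+1:
2(5w+1)^5 + 3(5w+1) + 15 expands to 6250w^5 + 6250w^4 + 2500w^3 + 500w^2 + 65w + 20,
and factoring out 5 leaves 5(1250w^5 + 1250w^4 + 500w^3 + 100w^2 + 13w + 4).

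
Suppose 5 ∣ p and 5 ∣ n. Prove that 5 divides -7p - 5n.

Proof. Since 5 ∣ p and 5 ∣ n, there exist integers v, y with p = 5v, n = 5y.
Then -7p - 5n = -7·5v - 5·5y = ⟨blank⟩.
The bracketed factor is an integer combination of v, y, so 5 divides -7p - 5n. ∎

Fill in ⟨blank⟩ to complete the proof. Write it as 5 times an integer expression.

Pull the common 5 out of every term: -7·5v - 5·5y = 5(-7v - 5y).
-7v - 5y is an integer, which exhibits the divisibility.

5(-7v - 5y)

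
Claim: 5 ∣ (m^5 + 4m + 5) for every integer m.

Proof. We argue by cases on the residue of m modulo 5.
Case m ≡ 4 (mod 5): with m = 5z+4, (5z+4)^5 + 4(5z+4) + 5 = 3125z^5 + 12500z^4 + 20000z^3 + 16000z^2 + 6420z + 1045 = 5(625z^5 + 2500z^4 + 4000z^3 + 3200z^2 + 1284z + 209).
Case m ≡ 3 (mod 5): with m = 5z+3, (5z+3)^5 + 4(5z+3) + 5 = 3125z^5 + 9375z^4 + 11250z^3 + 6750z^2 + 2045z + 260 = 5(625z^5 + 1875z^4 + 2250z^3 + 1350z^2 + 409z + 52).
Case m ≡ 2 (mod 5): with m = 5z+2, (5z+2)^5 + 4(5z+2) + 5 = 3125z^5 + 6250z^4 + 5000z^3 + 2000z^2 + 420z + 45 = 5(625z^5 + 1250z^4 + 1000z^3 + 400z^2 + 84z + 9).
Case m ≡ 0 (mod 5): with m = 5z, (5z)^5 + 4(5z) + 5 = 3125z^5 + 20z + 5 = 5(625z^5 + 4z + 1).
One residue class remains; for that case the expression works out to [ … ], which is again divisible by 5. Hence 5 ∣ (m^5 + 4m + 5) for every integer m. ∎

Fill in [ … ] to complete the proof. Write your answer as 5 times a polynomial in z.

5(625z^5 + 625z^4 + 250z^3 + 50z^2 + 9z + 2)

The residues treated are {4, 3, 2, 0}, so the missing case is m ≡ 1 (mod 5); write m = 5z+1.
Then (5z+1)^5 + 4(5z+1) + 5 = 3125z^5 + 3125z^4 + 1250z^3 + 250z^2 + 45z + 10 = 5(625z^5 + 625z^4 + 250z^3 + 50z^2 + 9z + 2).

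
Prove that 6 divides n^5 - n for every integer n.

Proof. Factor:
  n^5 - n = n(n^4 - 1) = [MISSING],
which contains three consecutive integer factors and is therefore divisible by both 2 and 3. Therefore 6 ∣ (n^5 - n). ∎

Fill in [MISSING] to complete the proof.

n^4 - 1 = (n^2 - 1)(n^2 + 1), and n^2 - 1 = (n-1)(n+1).
So n(n^4 - 1) = (n - 1)n(n + 1)(n^2 + 1).

(n - 1)n(n + 1)(n^2 + 1)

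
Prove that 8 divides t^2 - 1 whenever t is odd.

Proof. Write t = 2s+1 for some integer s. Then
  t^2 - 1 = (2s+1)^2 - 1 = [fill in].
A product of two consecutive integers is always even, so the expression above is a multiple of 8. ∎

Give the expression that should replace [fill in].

4s(s + 1)

(2s+1)^2 - 1 = 4s^2 + 4s + 1 - 1 = 4s^2 + 4s = 4s(s+1).
Since s and s+1 are consecutive, s(s+1) is even, and 4·(even) is a multiple of 8.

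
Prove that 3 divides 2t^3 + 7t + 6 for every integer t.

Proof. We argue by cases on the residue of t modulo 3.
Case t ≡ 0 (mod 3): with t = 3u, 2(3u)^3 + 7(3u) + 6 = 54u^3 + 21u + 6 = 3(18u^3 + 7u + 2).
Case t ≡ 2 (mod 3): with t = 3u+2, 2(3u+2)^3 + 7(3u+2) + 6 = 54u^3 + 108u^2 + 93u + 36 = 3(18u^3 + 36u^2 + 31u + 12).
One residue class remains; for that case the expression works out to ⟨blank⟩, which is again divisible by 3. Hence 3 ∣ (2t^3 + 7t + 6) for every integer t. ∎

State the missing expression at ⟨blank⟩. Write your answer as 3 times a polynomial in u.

Only t ≡ 1 (mod 3) is unaccounted for. Put t = 3u+1:
2(3u+1)^3 + 7(3u+1) + 6 expands to 54u^3 + 54u^2 + 39u + 15,
and factoring out 3 leaves 3(18u^3 + 18u^2 + 13u + 5).

3(18u^3 + 18u^2 + 13u + 5)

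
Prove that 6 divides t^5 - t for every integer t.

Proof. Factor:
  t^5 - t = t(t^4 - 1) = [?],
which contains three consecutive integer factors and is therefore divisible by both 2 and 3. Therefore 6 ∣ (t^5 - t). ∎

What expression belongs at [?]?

(t - 1)t(t + 1)(t^2 + 1)

t^4 - 1 = (t^2 - 1)(t^2 + 1), and t^2 - 1 = (t-1)(t+1).
So t(t^4 - 1) = (t - 1)t(t + 1)(t^2 + 1).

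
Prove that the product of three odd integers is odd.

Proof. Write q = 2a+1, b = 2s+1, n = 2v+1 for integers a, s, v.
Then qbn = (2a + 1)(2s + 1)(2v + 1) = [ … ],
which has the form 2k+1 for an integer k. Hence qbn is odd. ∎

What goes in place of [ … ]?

2(4asv + 2as + 2av + a + 2sv + s + v) + 1

(2a + 1)(2s + 1)(2v + 1) = 8asv + 4as + 4av + 2a + 4sv + 2s + 2v + 1
= 2(4asv + 2as + 2av + a + 2sv + s + v) + 1.
Since 4asv + 2as + 2av + a + 2sv + s + v is an integer, the product is of the form 2k+1 for an integer k.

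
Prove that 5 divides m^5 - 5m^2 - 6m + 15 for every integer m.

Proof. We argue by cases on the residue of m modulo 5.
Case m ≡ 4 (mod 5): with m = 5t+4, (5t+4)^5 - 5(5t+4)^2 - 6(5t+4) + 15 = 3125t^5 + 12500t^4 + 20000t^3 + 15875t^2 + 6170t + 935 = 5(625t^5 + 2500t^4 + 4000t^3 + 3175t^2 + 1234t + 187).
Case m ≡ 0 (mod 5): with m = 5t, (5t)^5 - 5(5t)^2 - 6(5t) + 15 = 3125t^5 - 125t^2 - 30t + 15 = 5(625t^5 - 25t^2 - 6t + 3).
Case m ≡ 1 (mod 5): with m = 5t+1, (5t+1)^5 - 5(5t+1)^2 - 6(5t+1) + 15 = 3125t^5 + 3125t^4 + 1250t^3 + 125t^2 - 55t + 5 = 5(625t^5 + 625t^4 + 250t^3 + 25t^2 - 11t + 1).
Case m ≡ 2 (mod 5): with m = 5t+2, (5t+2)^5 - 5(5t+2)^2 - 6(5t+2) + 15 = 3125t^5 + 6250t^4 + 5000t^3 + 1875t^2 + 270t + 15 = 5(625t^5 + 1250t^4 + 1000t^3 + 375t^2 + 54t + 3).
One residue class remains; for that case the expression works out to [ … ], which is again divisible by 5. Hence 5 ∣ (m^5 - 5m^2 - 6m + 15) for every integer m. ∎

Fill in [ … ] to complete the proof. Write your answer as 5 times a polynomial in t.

5(625t^5 + 1875t^4 + 2250t^3 + 1325t^2 + 369t + 39)

Only m ≡ 3 (mod 5) is unaccounted for. Put m = 5t+3:
(5t+3)^5 - 5(5t+3)^2 - 6(5t+3) + 15 expands to 3125t^5 + 9375t^4 + 11250t^3 + 6625t^2 + 1845t + 195,
and factoring out 5 leaves 5(625t^5 + 1875t^4 + 2250t^3 + 1325t^2 + 369t + 39).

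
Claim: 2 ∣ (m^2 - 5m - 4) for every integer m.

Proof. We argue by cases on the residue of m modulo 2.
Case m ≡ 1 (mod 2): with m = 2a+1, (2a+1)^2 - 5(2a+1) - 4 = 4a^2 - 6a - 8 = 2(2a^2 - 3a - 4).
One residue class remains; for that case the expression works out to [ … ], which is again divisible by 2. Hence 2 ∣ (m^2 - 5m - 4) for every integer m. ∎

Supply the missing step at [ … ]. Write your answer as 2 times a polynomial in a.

Only m ≡ 0 (mod 2) is unaccounted for. Put m = 2a:
(2a)^2 - 5(2a) - 4 expands to 4a^2 - 10a - 4,
and factoring out 2 leaves 2(2a^2 - 5a - 2).

2(2a^2 - 5a - 2)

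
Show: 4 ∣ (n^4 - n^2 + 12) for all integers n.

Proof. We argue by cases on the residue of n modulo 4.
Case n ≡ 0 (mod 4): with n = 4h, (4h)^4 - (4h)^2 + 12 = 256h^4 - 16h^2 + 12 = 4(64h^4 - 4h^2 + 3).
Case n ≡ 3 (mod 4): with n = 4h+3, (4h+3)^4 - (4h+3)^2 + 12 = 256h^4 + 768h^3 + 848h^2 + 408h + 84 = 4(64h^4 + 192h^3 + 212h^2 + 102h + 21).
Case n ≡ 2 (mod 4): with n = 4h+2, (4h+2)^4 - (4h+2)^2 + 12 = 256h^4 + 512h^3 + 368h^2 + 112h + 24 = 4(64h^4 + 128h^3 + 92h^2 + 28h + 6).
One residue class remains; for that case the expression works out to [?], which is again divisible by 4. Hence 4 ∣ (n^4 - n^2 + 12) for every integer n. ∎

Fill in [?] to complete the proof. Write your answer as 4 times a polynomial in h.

The residues treated are {0, 3, 2}, so the missing case is n ≡ 1 (mod 4); write n = 4h+1.
Then (4h+1)^4 - (4h+1)^2 + 12 = 256h^4 + 256h^3 + 80h^2 + 8h + 12 = 4(64h^4 + 64h^3 + 20h^2 + 2h + 3).

4(64h^4 + 64h^3 + 20h^2 + 2h + 3)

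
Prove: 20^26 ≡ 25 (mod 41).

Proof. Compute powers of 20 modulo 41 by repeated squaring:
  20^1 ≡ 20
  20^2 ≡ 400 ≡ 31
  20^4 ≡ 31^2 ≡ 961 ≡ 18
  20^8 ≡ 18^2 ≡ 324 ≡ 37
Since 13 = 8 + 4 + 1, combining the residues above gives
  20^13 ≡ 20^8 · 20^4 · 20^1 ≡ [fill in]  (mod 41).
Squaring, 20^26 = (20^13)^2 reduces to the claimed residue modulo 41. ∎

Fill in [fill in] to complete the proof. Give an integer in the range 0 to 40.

36

20^8 · 20^4 · 20^1 ≡ 37 · 18 · 20 = 13320.
13320 mod 41 = 36, so 20^13 ≡ 36 (mod 41).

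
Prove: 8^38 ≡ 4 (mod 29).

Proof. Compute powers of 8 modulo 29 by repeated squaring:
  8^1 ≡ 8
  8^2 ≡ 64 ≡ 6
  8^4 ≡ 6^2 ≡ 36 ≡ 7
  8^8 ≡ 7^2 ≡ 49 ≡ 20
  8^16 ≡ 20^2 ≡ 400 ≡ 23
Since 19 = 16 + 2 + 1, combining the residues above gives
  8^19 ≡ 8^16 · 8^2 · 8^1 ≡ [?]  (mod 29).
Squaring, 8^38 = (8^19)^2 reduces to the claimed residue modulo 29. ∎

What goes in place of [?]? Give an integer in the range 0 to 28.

8^16 · 8^2 · 8^1 ≡ 23 · 6 · 8 = 1104.
1104 mod 29 = 2, so 8^19 ≡ 2 (mod 29).

2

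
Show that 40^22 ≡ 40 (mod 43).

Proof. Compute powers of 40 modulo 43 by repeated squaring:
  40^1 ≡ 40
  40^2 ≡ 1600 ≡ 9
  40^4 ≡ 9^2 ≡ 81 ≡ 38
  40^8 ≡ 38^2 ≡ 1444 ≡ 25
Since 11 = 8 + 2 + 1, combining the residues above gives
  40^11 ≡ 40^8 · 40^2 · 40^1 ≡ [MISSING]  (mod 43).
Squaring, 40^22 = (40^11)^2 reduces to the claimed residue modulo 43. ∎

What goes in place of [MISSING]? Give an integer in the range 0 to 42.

13

Multiply the listed residues: 25 · 9 · 40 = 225 → 9000.
Reducing modulo 43: 9000 = 209·43 + 13, so 40^11 ≡ 13.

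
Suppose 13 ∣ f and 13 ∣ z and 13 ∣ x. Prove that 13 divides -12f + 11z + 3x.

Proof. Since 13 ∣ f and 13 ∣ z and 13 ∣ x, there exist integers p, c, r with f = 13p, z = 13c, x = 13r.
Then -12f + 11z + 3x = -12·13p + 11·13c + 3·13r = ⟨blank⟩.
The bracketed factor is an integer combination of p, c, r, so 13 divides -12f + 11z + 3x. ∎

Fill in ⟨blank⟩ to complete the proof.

Pull the common 13 out of every term: -12·13p + 11·13c + 3·13r = 13(11c - 12p + 3r).
11c - 12p + 3r is an integer, which exhibits the divisibility.

13(11c - 12p + 3r)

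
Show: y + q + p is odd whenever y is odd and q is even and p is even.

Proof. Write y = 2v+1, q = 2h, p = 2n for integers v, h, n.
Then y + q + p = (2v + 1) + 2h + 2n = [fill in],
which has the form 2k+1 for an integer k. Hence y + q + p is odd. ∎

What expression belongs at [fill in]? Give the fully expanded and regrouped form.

Expanding: (2v + 1) + 2h + 2n = 2h + 2n + 2v + 1.
Every term except the constant is even, so this is 2(h + n + v) + 1,
and h + n + v ∈ ℤ gives the required form.

2(h + n + v) + 1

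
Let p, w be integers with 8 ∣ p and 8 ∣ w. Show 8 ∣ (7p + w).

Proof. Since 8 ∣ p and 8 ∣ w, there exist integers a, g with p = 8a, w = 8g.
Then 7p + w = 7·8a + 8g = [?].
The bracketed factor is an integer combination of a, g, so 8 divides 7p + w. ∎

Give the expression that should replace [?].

8(7a + g)

Each term has a factor of 8: 7·8a + 8g = 8·(7a + g).
Since 7a + g is an integer, 8 ∣ (7p + w).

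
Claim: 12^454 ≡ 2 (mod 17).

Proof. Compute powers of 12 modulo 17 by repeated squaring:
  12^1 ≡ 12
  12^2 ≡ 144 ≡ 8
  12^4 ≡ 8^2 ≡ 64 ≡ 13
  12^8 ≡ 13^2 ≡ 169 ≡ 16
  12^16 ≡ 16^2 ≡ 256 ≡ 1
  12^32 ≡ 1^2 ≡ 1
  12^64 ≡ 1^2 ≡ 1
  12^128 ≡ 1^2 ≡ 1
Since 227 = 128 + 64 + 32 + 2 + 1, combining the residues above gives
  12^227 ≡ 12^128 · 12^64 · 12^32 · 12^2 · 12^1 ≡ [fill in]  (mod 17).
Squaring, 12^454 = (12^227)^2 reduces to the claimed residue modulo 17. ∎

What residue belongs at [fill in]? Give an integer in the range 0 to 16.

11

12^128 · 12^64 · 12^32 · 12^2 · 12^1 ≡ 1 · 1 · 1 · 8 · 12 = 96.
96 mod 17 = 11, so 12^227 ≡ 11 (mod 17).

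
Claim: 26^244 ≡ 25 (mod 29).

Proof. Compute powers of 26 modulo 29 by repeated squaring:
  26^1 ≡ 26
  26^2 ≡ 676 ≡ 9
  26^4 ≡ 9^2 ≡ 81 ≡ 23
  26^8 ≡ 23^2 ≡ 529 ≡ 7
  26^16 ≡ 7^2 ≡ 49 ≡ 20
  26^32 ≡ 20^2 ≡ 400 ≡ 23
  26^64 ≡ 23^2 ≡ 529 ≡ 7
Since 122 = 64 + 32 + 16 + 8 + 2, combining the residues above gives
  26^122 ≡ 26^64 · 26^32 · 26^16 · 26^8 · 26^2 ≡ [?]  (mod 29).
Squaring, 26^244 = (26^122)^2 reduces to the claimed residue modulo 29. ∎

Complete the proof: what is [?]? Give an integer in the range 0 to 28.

Multiply the listed residues: 7 · 23 · 20 · 7 · 9 = 161 → 3220 → 22540 → 202860.
Reducing modulo 29: 202860 = 6995·29 + 5, so 26^122 ≡ 5.

5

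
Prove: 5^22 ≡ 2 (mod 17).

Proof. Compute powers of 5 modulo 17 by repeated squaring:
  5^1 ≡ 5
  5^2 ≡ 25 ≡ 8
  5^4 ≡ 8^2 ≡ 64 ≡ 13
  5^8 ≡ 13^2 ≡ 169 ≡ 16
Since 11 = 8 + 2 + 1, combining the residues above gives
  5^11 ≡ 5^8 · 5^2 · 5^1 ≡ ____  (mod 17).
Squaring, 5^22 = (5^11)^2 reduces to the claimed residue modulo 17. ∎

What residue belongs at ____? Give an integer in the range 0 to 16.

5^8 · 5^2 · 5^1 ≡ 16 · 8 · 5 = 640.
640 mod 17 = 11, so 5^11 ≡ 11 (mod 17).

11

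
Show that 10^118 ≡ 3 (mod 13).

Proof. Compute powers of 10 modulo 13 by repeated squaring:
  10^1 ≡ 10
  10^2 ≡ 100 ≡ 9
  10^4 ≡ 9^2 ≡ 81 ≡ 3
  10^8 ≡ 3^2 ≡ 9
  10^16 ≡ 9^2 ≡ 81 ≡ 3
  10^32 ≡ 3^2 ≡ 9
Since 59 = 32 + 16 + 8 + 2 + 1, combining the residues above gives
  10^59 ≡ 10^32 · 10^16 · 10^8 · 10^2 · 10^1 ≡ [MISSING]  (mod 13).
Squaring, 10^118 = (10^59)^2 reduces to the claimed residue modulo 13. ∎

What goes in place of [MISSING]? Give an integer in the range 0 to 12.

Multiply the listed residues: 9 · 3 · 9 · 9 · 10 = 27 → 243 → 2187 → 21870.
Reducing modulo 13: 21870 = 1682·13 + 4, so 10^59 ≡ 4.

4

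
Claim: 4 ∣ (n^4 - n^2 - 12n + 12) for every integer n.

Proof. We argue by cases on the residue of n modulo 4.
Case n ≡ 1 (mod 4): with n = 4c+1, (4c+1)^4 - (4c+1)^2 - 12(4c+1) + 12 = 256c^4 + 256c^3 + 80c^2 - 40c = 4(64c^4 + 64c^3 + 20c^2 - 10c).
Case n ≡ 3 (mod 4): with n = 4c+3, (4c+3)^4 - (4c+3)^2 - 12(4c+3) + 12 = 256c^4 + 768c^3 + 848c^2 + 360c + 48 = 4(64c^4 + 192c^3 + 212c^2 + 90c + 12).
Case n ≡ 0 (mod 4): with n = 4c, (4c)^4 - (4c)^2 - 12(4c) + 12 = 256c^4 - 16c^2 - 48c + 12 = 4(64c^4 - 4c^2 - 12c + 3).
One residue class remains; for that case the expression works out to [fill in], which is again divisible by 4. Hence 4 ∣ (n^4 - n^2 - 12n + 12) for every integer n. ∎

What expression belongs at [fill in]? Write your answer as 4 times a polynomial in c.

Only n ≡ 2 (mod 4) is unaccounted for. Put n = 4c+2:
(4c+2)^4 - (4c+2)^2 - 12(4c+2) + 12 expands to 256c^4 + 512c^3 + 368c^2 + 64c,
and factoring out 4 leaves 4(64c^4 + 128c^3 + 92c^2 + 16c).

4(64c^4 + 128c^3 + 92c^2 + 16c)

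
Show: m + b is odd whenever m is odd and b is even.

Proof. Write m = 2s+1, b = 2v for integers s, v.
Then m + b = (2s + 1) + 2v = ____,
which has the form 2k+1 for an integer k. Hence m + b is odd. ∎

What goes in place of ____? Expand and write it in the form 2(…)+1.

2(s + v) + 1

(2s + 1) + 2v = 2s + 2v + 1
= 2(s + v) + 1.
Since s + v is an integer, the sum is of the form 2k+1 for an integer k.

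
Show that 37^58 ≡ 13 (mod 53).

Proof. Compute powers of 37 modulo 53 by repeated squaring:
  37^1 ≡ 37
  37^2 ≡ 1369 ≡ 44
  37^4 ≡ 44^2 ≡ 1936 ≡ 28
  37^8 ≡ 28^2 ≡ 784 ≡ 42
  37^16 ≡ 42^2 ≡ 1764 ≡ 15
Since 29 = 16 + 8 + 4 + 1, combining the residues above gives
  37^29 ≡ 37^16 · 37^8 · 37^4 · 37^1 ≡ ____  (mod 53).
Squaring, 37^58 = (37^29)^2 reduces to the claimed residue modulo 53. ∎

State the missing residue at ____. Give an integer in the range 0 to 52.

38

Multiply the listed residues: 15 · 42 · 28 · 37 = 630 → 17640 → 652680.
Reducing modulo 53: 652680 = 12314·53 + 38, so 37^29 ≡ 38.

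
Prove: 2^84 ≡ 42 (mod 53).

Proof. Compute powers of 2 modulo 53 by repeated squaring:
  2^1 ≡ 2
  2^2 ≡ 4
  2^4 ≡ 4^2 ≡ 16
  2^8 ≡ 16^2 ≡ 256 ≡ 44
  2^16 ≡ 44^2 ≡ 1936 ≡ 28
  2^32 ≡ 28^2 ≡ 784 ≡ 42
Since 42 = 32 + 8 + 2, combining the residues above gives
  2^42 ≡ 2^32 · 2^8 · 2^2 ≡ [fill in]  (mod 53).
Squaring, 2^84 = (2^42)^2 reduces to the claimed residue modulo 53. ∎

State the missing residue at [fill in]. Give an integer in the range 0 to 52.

2^32 · 2^8 · 2^2 ≡ 42 · 44 · 4 = 7392.
7392 mod 53 = 25, so 2^42 ≡ 25 (mod 53).

25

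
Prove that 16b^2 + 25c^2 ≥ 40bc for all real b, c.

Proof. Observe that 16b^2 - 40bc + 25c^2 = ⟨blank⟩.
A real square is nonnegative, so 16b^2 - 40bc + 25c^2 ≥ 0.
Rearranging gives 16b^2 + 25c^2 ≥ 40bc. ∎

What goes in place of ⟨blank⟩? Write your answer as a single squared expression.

(4b - 5c)^2

The leading and trailing coefficients are 4^2 and 5^2, and 40 = 2·4·5, so the trinomial is (4b - 5c)^2.
Hence 16b^2 - 40bc + 25c^2 ≥ 0.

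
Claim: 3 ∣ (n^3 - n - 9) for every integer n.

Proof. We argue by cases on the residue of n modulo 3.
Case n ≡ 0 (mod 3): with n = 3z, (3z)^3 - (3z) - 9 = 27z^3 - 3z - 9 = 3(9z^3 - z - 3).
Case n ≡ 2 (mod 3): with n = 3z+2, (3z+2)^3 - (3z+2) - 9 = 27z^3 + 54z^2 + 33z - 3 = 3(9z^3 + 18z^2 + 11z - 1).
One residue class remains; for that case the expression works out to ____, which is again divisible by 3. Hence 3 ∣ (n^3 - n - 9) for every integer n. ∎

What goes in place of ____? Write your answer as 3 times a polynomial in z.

3(9z^3 + 9z^2 + 2z - 3)

The residues treated are {0, 2}, so the missing case is n ≡ 1 (mod 3); write n = 3z+1.
Then (3z+1)^3 - (3z+1) - 9 = 27z^3 + 27z^2 + 6z - 9 = 3(9z^3 + 9z^2 + 2z - 3).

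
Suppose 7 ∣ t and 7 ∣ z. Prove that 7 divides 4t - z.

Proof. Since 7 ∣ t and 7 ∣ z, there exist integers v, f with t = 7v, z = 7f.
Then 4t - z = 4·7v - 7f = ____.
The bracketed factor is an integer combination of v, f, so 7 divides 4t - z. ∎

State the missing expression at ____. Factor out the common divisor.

Each term has a factor of 7: 4·7v - 7f = 7·(-f + 4v).
Since -f + 4v is an integer, 7 ∣ (4t - z).

7(-f + 4v)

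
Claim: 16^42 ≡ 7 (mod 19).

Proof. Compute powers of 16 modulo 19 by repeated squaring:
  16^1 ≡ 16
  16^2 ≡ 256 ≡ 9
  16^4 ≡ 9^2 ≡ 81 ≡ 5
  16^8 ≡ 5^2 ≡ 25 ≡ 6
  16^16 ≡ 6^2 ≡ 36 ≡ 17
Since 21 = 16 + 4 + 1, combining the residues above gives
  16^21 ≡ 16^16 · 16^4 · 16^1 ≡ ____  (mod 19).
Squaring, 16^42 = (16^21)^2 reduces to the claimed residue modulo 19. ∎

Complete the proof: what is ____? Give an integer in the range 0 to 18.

Multiply the listed residues: 17 · 5 · 16 = 85 → 1360.
Reducing modulo 19: 1360 = 71·19 + 11, so 16^21 ≡ 11.

11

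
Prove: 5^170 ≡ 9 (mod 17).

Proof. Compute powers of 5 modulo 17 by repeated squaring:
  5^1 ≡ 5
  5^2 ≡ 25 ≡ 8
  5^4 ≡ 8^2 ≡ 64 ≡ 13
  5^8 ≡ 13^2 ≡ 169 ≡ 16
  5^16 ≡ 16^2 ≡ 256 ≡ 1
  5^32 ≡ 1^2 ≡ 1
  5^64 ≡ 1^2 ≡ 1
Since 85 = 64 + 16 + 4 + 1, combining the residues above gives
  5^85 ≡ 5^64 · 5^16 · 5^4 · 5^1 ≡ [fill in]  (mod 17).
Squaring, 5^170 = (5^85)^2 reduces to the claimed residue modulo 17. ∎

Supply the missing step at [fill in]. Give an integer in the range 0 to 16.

Multiply the listed residues: 1 · 1 · 13 · 5 = 1 → 13 → 65.
Reducing modulo 17: 65 = 3·17 + 14, so 5^85 ≡ 14.

14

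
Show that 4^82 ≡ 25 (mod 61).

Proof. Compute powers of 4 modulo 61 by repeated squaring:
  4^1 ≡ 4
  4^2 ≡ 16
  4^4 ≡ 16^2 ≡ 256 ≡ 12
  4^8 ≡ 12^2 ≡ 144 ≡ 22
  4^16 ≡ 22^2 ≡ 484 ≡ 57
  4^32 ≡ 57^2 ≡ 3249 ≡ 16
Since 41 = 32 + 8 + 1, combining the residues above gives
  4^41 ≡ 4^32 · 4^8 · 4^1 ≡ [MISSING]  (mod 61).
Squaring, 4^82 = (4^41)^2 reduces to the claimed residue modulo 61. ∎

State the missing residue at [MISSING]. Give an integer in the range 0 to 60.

5

4^32 · 4^8 · 4^1 ≡ 16 · 22 · 4 = 1408.
1408 mod 61 = 5, so 4^41 ≡ 5 (mod 61).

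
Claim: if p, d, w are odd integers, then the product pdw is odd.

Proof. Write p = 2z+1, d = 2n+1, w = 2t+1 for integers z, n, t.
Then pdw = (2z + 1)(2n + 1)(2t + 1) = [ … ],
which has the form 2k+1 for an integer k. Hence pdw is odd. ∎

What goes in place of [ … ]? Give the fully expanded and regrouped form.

(2z + 1)(2n + 1)(2t + 1) = 8ntz + 4nt + 4nz + 2n + 4tz + 2t + 2z + 1
= 2(4ntz + 2nt + 2nz + n + 2tz + t + z) + 1.
Since 4ntz + 2nt + 2nz + n + 2tz + t + z is an integer, the product is of the form 2k+1 for an integer k.

2(4ntz + 2nt + 2nz + n + 2tz + t + z) + 1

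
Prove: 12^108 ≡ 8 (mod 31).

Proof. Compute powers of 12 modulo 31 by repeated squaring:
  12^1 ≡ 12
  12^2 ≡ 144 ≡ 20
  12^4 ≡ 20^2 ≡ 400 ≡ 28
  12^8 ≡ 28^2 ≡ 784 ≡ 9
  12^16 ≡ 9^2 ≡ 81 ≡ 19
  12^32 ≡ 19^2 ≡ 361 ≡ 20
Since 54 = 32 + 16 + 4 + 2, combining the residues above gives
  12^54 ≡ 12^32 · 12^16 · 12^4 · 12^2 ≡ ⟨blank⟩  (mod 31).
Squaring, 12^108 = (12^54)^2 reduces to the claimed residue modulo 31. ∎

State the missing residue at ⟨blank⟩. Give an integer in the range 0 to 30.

Multiply the listed residues: 20 · 19 · 28 · 20 = 380 → 10640 → 212800.
Reducing modulo 31: 212800 = 6864·31 + 16, so 12^54 ≡ 16.

16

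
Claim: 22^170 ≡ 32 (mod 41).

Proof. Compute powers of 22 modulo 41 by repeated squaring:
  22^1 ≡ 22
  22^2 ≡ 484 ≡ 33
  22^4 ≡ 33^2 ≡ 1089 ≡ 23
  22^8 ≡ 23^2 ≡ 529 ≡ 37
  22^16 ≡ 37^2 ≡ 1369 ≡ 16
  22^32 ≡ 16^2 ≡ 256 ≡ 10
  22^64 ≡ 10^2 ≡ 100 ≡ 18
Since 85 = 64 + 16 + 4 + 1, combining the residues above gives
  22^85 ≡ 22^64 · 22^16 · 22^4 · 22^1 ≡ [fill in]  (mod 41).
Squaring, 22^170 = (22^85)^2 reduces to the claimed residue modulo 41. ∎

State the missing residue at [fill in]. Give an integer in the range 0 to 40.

22^64 · 22^16 · 22^4 · 22^1 ≡ 18 · 16 · 23 · 22 = 145728.
145728 mod 41 = 14, so 22^85 ≡ 14 (mod 41).

14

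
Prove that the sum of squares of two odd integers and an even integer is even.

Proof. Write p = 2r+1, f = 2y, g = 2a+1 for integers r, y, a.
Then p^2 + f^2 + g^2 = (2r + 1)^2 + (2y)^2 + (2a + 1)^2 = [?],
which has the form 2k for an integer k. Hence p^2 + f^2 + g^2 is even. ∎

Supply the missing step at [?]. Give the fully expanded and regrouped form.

(2r + 1)^2 + (2y)^2 + (2a + 1)^2 = 4a^2 + 4a + 4r^2 + 4r + 4y^2 + 2
= 2(2a^2 + 2a + 2r^2 + 2r + 2y^2 + 1).
Since 2a^2 + 2a + 2r^2 + 2r + 2y^2 + 1 is an integer, the sum of squares is of the form 2k for an integer k.

2(2a^2 + 2a + 2r^2 + 2r + 2y^2 + 1)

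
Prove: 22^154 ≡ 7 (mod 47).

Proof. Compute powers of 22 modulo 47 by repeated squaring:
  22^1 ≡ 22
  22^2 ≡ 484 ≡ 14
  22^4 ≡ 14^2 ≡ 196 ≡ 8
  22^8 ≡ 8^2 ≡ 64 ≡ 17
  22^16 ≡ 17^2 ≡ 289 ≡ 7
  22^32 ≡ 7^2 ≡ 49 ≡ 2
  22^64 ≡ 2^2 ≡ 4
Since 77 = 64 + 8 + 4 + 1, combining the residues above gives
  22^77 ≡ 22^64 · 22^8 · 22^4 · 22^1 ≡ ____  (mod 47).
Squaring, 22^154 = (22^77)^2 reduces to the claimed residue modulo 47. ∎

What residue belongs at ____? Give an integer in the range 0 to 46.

22^64 · 22^8 · 22^4 · 22^1 ≡ 4 · 17 · 8 · 22 = 11968.
11968 mod 47 = 30, so 22^77 ≡ 30 (mod 47).

30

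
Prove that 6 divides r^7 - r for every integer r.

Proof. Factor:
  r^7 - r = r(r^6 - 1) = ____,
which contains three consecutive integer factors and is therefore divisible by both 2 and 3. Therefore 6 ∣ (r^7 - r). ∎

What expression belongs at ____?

r^6 - 1 = (r^2 - 1)(r^4 + r^2 + 1), and r^2 - 1 = (r-1)(r+1).
So r(r^6 - 1) = (r - 1)r(r + 1)(r^4 + r^2 + 1).

(r - 1)r(r + 1)(r^4 + r^2 + 1)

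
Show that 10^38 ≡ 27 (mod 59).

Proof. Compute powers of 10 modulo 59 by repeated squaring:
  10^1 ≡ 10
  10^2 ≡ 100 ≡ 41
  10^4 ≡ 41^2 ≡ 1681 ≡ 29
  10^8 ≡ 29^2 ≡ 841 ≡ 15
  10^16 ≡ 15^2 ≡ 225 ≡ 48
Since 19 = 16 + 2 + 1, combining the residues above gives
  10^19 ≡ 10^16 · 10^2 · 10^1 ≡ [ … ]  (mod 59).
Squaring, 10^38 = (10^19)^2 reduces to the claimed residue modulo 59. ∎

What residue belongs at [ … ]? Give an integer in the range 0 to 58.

Multiply the listed residues: 48 · 41 · 10 = 1968 → 19680.
Reducing modulo 59: 19680 = 333·59 + 33, so 10^19 ≡ 33.

33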